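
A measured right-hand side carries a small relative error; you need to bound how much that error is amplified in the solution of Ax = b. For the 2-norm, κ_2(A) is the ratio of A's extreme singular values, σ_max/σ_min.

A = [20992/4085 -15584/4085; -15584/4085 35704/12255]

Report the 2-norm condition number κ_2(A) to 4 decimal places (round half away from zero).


153.1875

AᵀA = [136705024/3337445 -307565824/10012335; -307565824/10012335 692105024/30037005]; tr = 384490048/6007401, det = 1048576/6007401
λ_max, λ_min = (384490048/6007401 ± √147807400144998400/36088866774801)/2 = 64, 16384/6007401
σ_max=√64=8, σ_min=√(16384/6007401)=(128/2451) → κ = 153.1875


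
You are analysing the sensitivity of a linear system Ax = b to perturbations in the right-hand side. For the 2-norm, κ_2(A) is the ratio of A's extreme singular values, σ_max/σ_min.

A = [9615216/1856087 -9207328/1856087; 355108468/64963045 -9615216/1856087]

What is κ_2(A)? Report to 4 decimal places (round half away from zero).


386.2250

form AᵀA = [284609022574864/5018070411025 -7744364192448/143373440315; -7744364192448/143373440315 210733968640/4096384009] with trace 645372335504/5966790025 and determinant 467943424/5966790025
char-poly roots: 2704/25 and 173056/238671601
σ_max=√(2704/25)=(52/5), σ_min=√(173056/238671601)=(416/15449) → κ = 386.2250


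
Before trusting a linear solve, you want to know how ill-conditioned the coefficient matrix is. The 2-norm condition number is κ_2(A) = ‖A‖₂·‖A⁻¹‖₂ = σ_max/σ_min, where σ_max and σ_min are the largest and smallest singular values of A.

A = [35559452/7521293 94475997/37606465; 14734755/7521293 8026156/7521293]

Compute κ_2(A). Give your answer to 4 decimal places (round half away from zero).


form AᵀA = [8766790718641/334732830721 23377703501376/1673664153605; 23377703501376/1673664153605 62344340310961/8368320768025] with trace 974097260474/28956127225 and determinant 17682025/1158245089
λ_max, λ_min = (974097260474/28956127225 ± √948814272566402239642176/838457303870386200625)/2 = 841/25, 525625/1158245089
κ_2(A) = √(λ_max/λ_min) = √((841/25) / (525625/1158245089)) = 272.2640

272.2640


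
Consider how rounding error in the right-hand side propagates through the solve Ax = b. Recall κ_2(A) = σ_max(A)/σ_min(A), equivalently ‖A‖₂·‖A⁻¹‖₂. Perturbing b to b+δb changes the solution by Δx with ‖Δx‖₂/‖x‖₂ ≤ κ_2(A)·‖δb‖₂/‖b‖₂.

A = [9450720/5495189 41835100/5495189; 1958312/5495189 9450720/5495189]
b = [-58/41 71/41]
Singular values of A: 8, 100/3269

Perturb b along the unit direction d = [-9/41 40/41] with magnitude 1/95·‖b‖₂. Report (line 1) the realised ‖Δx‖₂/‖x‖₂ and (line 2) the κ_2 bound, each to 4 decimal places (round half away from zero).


0.0118
2.7528

σ_max = 8, σ_min = 100/3269
κ_2(A) = 8 / (100/3269) = 261.5200
perturbation bound = 261.5200·1/95 = 2.7528
solve Ax = b  →  x = [-63.8128 14.2298]
‖b‖ = 2.2361, ‖x‖ = 65.3801
re-solving with b+δb shifts x by Δx of norm 0.7694
relative error = 0.0118
tightness: 0.0118 against a bound of 2.7528 (unrounded ratio ≈ 0.0043)


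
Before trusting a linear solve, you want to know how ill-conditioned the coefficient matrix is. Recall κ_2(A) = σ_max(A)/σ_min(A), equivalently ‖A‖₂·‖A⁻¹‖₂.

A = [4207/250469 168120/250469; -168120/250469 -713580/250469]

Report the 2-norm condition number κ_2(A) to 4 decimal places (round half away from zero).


form AᵀA = [16824529/37319881 71787240/37319881; 71787240/37319881 319726800/37319881] with trace 200209/22201 and determinant 3600/22201
eigenvalues of AᵀA: λ = (tr ± √(tr²−4·det))/2 = 9, 400/22201
κ_2(A) = √(λ_max/λ_min) = √(9 / (400/22201)) = 22.3500

22.3500


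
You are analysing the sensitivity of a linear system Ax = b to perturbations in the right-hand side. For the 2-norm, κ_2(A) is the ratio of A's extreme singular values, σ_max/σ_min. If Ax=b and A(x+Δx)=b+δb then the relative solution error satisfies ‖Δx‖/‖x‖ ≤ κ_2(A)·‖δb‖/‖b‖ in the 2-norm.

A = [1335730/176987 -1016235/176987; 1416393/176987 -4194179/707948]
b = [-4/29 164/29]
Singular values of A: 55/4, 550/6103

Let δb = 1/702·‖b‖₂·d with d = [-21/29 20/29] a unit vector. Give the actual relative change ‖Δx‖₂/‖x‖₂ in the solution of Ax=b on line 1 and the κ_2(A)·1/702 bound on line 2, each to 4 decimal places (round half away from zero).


0.0020
0.2173

from the listed singular values, σ₁ = 55/4, σ_n = 550/6103
condition number: (55/4) ÷ (550/6103) = 152.5750
κ_2(A)·‖δb‖/‖b‖ = 0.2173
solve Ax = b  →  x = [26.8640 35.3338]
‖b‖₂ = 5.6569 and ‖x‖₂ = 44.3864
Δx = A⁻¹·δb where δb = 1/702·5.6569·d; ‖Δx‖ = 0.0894
realised ‖Δx‖/‖x‖ = 0.0020
so the bound overstates the realised error by a factor of ≈ 107.8891 (computed from the unrounded values)


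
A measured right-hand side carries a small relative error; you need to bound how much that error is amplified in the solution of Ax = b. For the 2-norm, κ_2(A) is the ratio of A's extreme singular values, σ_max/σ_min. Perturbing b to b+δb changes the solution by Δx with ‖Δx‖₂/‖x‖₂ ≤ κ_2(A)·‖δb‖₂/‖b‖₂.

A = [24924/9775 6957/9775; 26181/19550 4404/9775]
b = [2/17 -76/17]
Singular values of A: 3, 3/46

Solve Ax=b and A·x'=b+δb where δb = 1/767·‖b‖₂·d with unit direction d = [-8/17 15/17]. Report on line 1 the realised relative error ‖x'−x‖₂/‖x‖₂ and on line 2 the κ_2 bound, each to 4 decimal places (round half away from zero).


0.0015
0.0600

from the listed singular values, σ₁ = 3, σ_n = 3/46
κ = σ_max/σ_min = 3/(3/46) = 46.0000
bound on ‖Δx‖/‖x‖: κ·ε = 46.0000·1/767 = 0.0600
solve Ax = b  →  x = [16.5333 -59.0667]
2-norm of b is 4.4721; of x, 61.3370
Δx = A⁻¹·δb where δb = 1/767·4.4721·d; ‖Δx‖ = 0.0894
dividing the unrounded norms, ‖Δx‖/‖x‖ = 0.0015
so the bound overstates the realised error by a factor of ≈ 41.1461 (computed from the unrounded values)


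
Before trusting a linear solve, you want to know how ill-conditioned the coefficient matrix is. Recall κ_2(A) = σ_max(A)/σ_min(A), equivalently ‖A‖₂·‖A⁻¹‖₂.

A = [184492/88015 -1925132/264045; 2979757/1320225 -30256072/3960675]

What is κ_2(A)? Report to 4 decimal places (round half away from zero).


form AᵀA = [19663904689/2072525625 -202222733944/6217576875; -202222733944/6217576875 2080035513424/18652730625] with trace 3611217049/29844369 and determinant 5856400/29844369
λ_max, λ_min = (3611217049/29844369 ± √13040189452737822001/890686361008161)/2 = 121, 48400/29844369
κ = σ_max/σ_min = 11/(220/5463) = 273.1500

273.1500


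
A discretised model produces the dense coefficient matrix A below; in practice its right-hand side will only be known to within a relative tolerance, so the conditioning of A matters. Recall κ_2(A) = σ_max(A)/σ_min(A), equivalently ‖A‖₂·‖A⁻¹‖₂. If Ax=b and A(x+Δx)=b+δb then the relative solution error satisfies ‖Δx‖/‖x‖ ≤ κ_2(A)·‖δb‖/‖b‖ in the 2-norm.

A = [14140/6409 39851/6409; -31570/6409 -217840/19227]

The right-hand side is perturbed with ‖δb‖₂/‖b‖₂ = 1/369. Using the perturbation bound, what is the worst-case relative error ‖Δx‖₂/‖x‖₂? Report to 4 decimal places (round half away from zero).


0.0943

form AᵀA = [24500/841 175420/2523; 175420/2523 1264249/7569] with trace 1484749/7569 and determinant 240100/7569
solving λ² − 1484749/7569·λ + 240100/7569 = 0 gives λ = 196, 1225/7569
κ_2(A) = √(λ_max/λ_min) = √(196 / (1225/7569)) = 34.8000
bound on ‖Δx‖/‖x‖: κ·ε = 34.8000·1/369 = 0.0943


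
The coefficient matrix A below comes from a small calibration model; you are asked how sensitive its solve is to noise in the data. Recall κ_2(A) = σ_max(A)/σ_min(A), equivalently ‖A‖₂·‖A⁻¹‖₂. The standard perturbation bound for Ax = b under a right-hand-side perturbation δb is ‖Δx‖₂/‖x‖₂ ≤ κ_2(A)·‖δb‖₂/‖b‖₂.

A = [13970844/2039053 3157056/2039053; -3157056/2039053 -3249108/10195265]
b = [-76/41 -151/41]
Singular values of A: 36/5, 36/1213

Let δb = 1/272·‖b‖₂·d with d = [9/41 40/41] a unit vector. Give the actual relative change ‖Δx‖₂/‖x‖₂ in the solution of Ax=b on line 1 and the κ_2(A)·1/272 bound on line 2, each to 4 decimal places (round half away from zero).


from the listed singular values, σ₁ = 36/5, σ_n = 36/1213
κ = σ_max/σ_min = (36/5)/(36/1213) = 242.6000
perturbation bound = 242.6000·1/272 = 0.8919
solve Ax = b  →  x = [29.4499 -131.5210]
‖b‖ = 4.1231, ‖x‖ = 134.7778
δb = ε·‖b‖·d = [0.0033 0.0148]; solving A·Δx = δb gives ‖Δx‖ = 0.5108
realised ‖Δx‖/‖x‖ = 0.0038
so the bound overstates the realised error by a factor of ≈ 235.3567 (computed from the unrounded values)

0.0038
0.8919


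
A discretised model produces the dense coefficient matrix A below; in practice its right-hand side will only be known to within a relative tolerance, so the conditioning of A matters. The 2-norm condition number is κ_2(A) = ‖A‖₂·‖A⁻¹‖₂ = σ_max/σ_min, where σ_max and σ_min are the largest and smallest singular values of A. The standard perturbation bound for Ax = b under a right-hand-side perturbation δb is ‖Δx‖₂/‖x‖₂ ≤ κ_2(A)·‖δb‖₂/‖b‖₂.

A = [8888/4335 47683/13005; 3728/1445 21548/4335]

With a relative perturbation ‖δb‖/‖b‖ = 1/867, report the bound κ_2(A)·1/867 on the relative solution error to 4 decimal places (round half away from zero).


AᵀA = [8163136/751689 45871400/2255067; 45871400/2255067 258100609/6765201]; tr = 1147297/23409, det = 12544/23409
char-poly roots: 49 and 256/23409
κ_2(A) = √(λ_max/λ_min) = √(49 / (256/23409)) = 66.9375
worst-case relative error ≤ 66.9375 × 1/867 = 0.0772

0.0772


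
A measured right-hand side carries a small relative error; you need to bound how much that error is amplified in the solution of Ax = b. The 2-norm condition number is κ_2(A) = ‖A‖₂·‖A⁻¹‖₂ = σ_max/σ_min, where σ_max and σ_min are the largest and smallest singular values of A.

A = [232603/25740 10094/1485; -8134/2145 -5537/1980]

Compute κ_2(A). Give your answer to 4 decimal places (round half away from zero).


form AᵀA = [376517617/3920400 52946852/735075; 52946852/735075 1906146697/35283600] with trace 105896105/705672 and determinant 5764801/22581504
char-poly roots: 2401/16 and 2401/1411344
κ = σ_max/σ_min = (49/4)/(49/1188) = 297.0000

297.0000


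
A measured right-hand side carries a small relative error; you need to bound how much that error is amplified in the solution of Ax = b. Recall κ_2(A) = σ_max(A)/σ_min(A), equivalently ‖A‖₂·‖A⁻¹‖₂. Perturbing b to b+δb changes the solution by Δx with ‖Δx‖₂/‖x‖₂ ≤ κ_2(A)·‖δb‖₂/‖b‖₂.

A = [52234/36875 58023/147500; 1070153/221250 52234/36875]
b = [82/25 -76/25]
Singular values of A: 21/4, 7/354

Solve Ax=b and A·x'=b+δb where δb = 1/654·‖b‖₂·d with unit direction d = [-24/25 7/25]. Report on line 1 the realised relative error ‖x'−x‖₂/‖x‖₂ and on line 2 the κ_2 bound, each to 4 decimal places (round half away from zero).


0.0017
0.4060

largest singular value 21/4, smallest 7/354
condition number: (21/4) ÷ (7/354) = 265.5000
perturbation bound = 265.5000·1/654 = 0.4060
solve Ax = b  →  x = [56.2743 -194.3010]
2-norm of b is 4.4721; of x, 202.2861
δb = ε·‖b‖·d = [-0.0066 0.0019]; solving A·Δx = δb gives ‖Δx‖ = 0.3458
relative error = 0.0017
realised/bound (from unrounded values) ≈ 0.0042


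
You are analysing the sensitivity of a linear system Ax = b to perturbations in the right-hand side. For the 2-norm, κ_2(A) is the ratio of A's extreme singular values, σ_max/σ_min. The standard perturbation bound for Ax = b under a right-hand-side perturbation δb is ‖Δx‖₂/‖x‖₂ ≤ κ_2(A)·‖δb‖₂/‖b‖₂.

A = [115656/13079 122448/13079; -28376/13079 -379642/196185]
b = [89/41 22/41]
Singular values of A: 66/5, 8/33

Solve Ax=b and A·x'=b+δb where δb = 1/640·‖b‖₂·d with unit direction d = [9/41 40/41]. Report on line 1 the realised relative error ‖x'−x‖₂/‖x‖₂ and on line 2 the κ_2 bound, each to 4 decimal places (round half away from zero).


from the listed singular values, σ₁ = 66/5, σ_n = 8/33
κ = σ_max/σ_min = (66/5)/(8/33) = 54.4500
κ_2(A)·‖δb‖/‖b‖ = 0.0851
solve Ax = b  →  x = [-2.8826 2.9545]
2-norm of b is 2.2361; of x, 4.1278
re-solving with b+δb shifts x by Δx of norm 0.0144
relative error = 0.0035
tightness: 0.0035 against a bound of 0.0851 (unrounded ratio ≈ 0.0410)

0.0035
0.0851


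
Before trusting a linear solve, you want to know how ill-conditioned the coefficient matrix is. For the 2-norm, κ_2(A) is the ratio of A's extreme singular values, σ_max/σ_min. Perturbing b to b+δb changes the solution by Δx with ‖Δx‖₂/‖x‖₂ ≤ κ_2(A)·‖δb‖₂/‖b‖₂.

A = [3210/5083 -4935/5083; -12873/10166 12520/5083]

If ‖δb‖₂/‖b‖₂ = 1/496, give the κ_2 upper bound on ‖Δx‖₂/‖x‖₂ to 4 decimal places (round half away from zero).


AᵀA = [1224441/611524 -570570/152881; -570570/152881 1071625/152881]; tr = 19069/2116, det = 225/2116
eigenvalues of AᵀA: λ = (tr ± √(tr²−4·det))/2 = 9, 25/2116
so κ_2 = √(9 / (25/2116)) = 27.6000
perturbation bound = 27.6000·1/496 = 0.0556

0.0556


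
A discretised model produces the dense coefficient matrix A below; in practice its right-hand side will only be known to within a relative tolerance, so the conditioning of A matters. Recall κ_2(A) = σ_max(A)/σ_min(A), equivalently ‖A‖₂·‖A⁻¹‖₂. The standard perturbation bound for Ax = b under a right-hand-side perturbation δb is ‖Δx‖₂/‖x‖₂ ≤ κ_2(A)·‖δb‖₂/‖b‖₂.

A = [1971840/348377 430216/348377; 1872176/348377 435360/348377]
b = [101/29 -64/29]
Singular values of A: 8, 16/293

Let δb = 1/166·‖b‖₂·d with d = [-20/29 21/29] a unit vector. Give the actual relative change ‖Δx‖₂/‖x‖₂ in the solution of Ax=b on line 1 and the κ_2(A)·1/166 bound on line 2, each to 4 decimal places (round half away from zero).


from the listed singular values, σ₁ = 8, σ_n = 16/293
condition number: 8 ÷ (16/293) = 146.5000
worst-case relative error ≤ 146.5000 × 1/166 = 0.8825
solve Ax = b  →  x = [16.2012 -71.4360]
2-norm of b is 4.1231; of x, 73.2501
δb = ε·‖b‖·d = [-0.0171 0.0180]; solving A·Δx = δb gives ‖Δx‖ = 0.4548
relative error = 0.0062
so the bound overstates the realised error by a factor of ≈ 142.1261 (computed from the unrounded values)

0.0062
0.8825


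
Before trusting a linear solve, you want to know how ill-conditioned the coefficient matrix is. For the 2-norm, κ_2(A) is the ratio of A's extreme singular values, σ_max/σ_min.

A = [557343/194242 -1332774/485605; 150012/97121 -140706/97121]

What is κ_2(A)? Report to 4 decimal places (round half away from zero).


form AᵀA = [1386317025/130553476 -1650325509/163191845; -1650325509/163191845 7858965384/815959225] with trace 78589521/3880900 and determinant 6561/970225
solving λ² − 78589521/3880900·λ + 6561/970225 = 0 gives λ = 81/4, 324/970225
κ_2(A) = √(λ_max/λ_min) = √((81/4) / (324/970225)) = 246.2500

246.2500


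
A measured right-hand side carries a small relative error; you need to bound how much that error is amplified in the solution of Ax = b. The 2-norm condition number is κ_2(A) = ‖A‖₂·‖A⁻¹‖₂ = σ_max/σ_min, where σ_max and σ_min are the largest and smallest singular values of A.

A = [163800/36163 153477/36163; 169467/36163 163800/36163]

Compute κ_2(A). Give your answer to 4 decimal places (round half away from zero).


M = AᵀA = [66051729/1555009 62899200/1555009; 62899200/1555009 59911569/1555009]. tr(M)=149778/1849, det(M)=729/1849
λ_max, λ_min = (149778/1849 ± √22428057600/3418801)/2 = 81, 9/1849
σ_max=√81=9, σ_min=√(9/1849)=(3/43) → κ = 129.0000

129.0000


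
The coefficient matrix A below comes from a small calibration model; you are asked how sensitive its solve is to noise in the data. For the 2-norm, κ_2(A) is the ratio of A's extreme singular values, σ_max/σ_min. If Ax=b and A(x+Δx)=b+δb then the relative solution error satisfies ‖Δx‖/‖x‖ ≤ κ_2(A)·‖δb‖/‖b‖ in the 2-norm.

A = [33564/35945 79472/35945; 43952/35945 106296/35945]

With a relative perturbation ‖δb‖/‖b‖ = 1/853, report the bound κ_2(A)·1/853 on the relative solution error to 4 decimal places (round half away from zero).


M = AᵀA = [122332816/51681721 293572800/51681721; 293572800/51681721 704585536/51681721]. tr(M)=4893008/305809, det(M)=1024/305809
eigenvalues of AᵀA: λ = (tr ± √(tr²−4·det))/2 = 16, 64/305809
κ = σ_max/σ_min = 4/(8/553) = 276.5000
perturbation bound = 276.5000·1/853 = 0.3242

0.3242


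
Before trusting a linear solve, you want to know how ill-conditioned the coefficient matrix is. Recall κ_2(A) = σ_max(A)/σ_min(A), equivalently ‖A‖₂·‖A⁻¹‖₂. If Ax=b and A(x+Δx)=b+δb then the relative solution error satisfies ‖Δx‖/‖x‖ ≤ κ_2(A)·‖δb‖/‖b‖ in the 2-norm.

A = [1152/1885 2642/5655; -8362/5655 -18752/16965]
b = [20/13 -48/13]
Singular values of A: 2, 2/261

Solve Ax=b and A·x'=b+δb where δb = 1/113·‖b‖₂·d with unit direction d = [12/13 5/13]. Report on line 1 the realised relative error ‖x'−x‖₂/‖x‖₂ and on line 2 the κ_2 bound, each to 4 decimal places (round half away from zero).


2.3097
2.3097

from the listed singular values, σ₁ = 2, σ_n = 2/261
κ = σ_max/σ_min = 2/(2/261) = 261.0000
κ_2(A)·‖δb‖/‖b‖ = 2.3097
solve Ax = b  →  x = [1.6000 1.2000]
‖b‖ = 4.0000, ‖x‖ = 2.0000
with δb = [0.0327 0.0136], A·Δx = δb → ‖Δx‖ = 4.6195
dividing the unrounded norms, ‖Δx‖/‖x‖ = 2.3097
tightness: 2.3097 against a bound of 2.3097; the bound is attained (ratio 1)


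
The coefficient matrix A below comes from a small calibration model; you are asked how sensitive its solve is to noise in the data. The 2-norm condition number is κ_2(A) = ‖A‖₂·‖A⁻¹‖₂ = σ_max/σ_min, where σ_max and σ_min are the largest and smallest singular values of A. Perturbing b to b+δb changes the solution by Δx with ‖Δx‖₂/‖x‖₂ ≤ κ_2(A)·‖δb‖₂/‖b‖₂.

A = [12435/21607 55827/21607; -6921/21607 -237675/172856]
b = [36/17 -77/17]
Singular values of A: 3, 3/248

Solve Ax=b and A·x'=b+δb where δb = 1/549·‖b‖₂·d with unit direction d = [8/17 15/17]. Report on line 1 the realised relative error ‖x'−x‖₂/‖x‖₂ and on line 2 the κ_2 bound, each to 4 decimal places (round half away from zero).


0.0030
0.4517

largest singular value 3, smallest 3/248
condition number: 3 ÷ (3/248) = 248.0000
bound on ‖Δx‖/‖x‖: κ·ε = 248.0000·1/549 = 0.4517
solve Ax = b  →  x = [242.2439 -53.1382]
2-norm of b is 5.0000; of x, 248.0036
Δx = A⁻¹·δb where δb = 1/549·5.0000·d; ‖Δx‖ = 0.7529
relative error = 0.0030
tightness: 0.0030 against a bound of 0.4517 (unrounded ratio ≈ 0.0067)


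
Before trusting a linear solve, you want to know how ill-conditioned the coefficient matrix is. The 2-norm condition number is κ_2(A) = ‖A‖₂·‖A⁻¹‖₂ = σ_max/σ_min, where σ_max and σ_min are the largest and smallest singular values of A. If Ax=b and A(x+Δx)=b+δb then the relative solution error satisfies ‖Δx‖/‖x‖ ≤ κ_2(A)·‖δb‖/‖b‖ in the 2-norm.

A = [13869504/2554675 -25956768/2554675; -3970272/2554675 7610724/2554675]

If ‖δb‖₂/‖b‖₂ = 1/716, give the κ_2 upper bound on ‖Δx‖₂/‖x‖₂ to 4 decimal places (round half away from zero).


0.5247

AᵀA = [333001921536/10442182969 -624358627200/10442182969; -624358627200/10442182969 1170683079696/10442182969]; tr = 5203062288/36132121, det = 5308416/36132121
λ_max, λ_min = (5203062288/36132121 ± √27071089955490873600/1305530167958641)/2 = 144, 36864/36132121
σ_max=√144=12, σ_min=√(36864/36132121)=(192/6011) → κ = 375.6875
perturbation bound = 375.6875·1/716 = 0.5247


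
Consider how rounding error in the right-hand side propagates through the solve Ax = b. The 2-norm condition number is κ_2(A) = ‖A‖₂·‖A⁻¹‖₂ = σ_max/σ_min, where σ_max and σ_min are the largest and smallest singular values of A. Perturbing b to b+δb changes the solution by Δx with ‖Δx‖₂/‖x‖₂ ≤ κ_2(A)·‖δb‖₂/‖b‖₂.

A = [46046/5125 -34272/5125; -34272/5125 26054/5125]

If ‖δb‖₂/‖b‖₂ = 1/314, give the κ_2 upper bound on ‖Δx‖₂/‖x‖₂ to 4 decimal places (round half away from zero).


AᵀA = [131792164/1050625 -98840448/1050625; -98840448/1050625 74135236/1050625]; tr = 8237096/42025, det = 38416/42025
eigenvalues of AᵀA: λ = (tr ± √(tr²−4·det))/2 = 196, 196/42025
κ_2(A) = √(λ_max/λ_min) = √(196 / (196/42025)) = 205.0000
perturbation bound = 205.0000·1/314 = 0.6529

0.6529


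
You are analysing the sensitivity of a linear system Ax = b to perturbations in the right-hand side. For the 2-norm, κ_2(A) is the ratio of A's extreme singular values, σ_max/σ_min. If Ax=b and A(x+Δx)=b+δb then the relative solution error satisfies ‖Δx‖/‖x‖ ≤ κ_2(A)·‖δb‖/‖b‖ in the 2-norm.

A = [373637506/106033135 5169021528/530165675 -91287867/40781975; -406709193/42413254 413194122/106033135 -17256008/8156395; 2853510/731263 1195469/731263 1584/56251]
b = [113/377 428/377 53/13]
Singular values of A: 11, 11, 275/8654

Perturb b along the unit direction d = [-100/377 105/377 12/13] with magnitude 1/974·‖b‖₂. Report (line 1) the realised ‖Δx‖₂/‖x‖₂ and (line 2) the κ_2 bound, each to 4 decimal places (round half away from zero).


0.0011
0.3554

largest singular value 11, smallest 275/8654
κ = σ_max/σ_min = 11/(275/8654) = 346.1600
bound on ‖Δx‖/‖x‖: κ·ε = 346.1600·1/974 = 0.3554
solve Ax = b  →  x = [-13.5056 32.6497 120.8159]
‖b‖ = 4.2426, ‖x‖ = 125.8764
δb = ε·‖b‖·d = [-0.0012 0.0012 0.0040]; solving A·Δx = δb gives ‖Δx‖ = 0.1371
relative error = 0.0011
tightness: 0.0011 against a bound of 0.3554 (unrounded ratio ≈ 0.0031)


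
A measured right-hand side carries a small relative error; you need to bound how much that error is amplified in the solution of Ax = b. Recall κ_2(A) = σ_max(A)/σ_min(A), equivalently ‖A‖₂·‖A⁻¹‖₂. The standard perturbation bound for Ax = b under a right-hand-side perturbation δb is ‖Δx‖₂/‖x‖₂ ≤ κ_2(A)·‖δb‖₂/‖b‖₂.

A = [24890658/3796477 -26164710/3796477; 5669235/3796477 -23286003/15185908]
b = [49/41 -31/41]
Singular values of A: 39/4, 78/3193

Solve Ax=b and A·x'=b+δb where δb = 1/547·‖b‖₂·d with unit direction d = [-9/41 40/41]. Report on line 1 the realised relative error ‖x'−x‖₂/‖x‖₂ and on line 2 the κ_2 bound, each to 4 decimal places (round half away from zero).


from the listed singular values, σ₁ = 39/4, σ_n = 78/3193
κ_2(A) = (39/4) / (78/3193) = 399.1250
perturbation bound = 399.1250·1/547 = 0.7297
solve Ax = b  →  x = [-29.5725 -28.3059]
‖b‖ = 1.4142, ‖x‖ = 40.9360
Δx = A⁻¹·δb where δb = 1/547·1.4142·d; ‖Δx‖ = 0.1058
realised ‖Δx‖/‖x‖ = 0.0026
realised/bound (from unrounded values) ≈ 0.0035

0.0026
0.7297


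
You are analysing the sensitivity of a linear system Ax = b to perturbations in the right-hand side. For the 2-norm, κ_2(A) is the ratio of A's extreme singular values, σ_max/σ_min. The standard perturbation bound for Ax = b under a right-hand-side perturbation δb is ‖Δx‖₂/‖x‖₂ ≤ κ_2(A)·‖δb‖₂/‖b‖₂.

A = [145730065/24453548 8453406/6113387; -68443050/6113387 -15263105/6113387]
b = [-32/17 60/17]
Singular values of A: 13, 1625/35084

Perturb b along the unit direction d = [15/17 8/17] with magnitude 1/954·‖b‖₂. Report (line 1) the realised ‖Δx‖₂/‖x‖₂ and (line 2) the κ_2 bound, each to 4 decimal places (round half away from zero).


0.2942
0.2942

largest singular value 13, smallest 1625/35084
κ_2(A) = 13 / (1625/35084) = 280.6720
κ_2(A)·‖δb‖/‖b‖ = 0.2942
solve Ax = b  →  x = [-0.3002 -0.0675]
‖b‖ = 4.0000, ‖x‖ = 0.3077
δb = ε·‖b‖·d = [0.0037 0.0020]; solving A·Δx = δb gives ‖Δx‖ = 0.0905
realised ‖Δx‖/‖x‖ = 0.2942
so the bound is sharp here: realised error equals the bound


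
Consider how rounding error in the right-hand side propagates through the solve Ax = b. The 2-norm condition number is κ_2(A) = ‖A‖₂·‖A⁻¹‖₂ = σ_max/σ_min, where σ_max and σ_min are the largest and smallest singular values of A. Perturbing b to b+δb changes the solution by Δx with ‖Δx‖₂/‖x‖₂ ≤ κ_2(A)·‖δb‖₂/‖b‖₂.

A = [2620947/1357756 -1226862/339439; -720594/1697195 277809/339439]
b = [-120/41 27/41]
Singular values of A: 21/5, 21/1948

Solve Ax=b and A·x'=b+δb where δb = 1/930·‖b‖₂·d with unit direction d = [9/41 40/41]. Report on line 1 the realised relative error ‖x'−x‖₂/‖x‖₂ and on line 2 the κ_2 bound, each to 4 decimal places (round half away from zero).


0.4189
0.4189

largest singular value 21/5, smallest 21/1948
κ_2(A) = (21/5) / (21/1948) = 389.6000
worst-case relative error ≤ 389.6000 × 1/930 = 0.4189
solve Ax = b  →  x = [-0.3361 0.6303]
‖b‖₂ = 3.0000 and ‖x‖₂ = 0.7143
with δb = [0.0007 0.0031], A·Δx = δb → ‖Δx‖ = 0.2992
dividing the unrounded norms, ‖Δx‖/‖x‖ = 0.4189
so the bound is sharp here: realised error equals the bound


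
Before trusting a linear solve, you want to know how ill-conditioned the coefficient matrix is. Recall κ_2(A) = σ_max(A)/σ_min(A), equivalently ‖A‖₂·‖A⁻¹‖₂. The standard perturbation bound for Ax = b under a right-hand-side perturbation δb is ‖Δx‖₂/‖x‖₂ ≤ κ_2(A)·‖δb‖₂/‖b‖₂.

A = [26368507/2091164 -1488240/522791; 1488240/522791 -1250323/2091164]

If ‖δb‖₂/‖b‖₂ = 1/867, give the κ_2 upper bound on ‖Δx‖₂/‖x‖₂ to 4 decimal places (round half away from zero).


0.3587

form AᵀA = [434703089929/2601408016 -6112945800/162588001; -6112945800/162588001 22011326809/2601408016] with trace 135846049/773768 and determinant 7890481/24760576
eigenvalues of AᵀA: λ = (tr ± √(tr²−4·det))/2 = 2809/16, 2809/1547536
σ_max=√(2809/16)=(53/4), σ_min=√(2809/1547536)=(53/1244) → κ = 311.0000
worst-case relative error ≤ 311.0000 × 1/867 = 0.3587


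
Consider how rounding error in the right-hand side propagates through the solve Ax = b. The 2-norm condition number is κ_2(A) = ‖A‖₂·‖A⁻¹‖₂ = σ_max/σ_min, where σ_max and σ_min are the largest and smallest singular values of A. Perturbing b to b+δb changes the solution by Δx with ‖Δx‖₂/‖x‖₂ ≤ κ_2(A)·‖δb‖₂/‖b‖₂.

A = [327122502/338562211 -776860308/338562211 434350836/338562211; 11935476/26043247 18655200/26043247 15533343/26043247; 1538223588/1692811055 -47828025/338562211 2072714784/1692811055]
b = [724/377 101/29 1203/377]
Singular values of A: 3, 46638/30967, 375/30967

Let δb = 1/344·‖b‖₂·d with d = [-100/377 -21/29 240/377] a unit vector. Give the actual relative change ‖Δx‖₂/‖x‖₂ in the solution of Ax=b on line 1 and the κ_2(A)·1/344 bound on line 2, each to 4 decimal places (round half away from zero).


σ_max = 3, σ_min = 375/30967
condition number: 3 ÷ (375/30967) = 247.7360
κ_2(A)·‖δb‖/‖b‖ = 0.7202
solve Ax = b  →  x = [67.6307 1.1075 -47.4569]
2-norm of b is 5.0990; of x, 82.6274
with δb = [-0.0039 -0.0107 0.0094], A·Δx = δb → ‖Δx‖ = 1.2240
relative error = 0.0148
so the bound overstates the realised error by a factor of ≈ 48.6137 (computed from the unrounded values)

0.0148
0.7202


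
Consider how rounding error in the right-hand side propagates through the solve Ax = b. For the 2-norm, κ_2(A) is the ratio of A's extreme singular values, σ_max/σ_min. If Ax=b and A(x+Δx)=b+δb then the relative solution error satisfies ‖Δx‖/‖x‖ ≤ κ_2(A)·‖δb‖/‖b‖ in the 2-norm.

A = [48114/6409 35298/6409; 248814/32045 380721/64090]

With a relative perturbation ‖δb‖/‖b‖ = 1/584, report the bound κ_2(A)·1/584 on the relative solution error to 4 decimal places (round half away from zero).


0.1703

M = AᵀA = [142428456/1221025 106804467/1221025; 106804467/1221025 320503401/4884100]. tr(M)=35608689/195364, det(M)=164025/48841
eigenvalues of AᵀA: λ = (tr ± √(tr²−4·det))/2 = 729/4, 900/48841
so κ_2 = √((729/4) / (900/48841)) = 99.4500
κ_2(A)·‖δb‖/‖b‖ = 0.1703


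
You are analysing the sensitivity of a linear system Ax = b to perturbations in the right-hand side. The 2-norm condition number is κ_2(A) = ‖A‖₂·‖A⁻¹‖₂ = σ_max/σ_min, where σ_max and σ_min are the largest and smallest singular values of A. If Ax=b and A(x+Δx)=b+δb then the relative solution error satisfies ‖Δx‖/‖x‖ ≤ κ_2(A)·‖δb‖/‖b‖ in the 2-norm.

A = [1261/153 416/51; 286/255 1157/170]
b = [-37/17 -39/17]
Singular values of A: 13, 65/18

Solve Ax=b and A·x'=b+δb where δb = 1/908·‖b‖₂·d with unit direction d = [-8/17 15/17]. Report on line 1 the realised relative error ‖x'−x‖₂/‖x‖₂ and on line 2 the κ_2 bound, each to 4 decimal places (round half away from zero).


σ_max = 13, σ_min = 65/18
κ_2(A) = 13 / (65/18) = 3.6000
worst-case relative error ≤ 3.6000 × 1/908 = 0.0040
solve Ax = b  →  x = [0.0831 -0.3508]
‖b‖ = 3.1623, ‖x‖ = 0.3605
with δb = [-0.0016 0.0031], A·Δx = δb → ‖Δx‖ = 0.0010
dividing the unrounded norms, ‖Δx‖/‖x‖ = 0.0027
realised/bound (from unrounded values) ≈ 0.6748

0.0027
0.0040


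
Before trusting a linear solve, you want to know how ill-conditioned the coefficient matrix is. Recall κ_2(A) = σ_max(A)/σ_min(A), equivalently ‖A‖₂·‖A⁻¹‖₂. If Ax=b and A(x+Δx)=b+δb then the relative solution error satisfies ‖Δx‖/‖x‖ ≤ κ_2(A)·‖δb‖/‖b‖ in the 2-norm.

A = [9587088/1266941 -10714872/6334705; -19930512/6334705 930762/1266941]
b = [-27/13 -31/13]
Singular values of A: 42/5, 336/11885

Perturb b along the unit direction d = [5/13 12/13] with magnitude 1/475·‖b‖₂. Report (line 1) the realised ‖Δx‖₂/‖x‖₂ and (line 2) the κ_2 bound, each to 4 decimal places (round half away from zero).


σ_max = 42/5, σ_min = 336/11885
κ = σ_max/σ_min = (42/5)/(336/11885) = 297.1250
perturbation bound = 297.1250·1/475 = 0.6255
solve Ax = b  →  x = [-23.4099 -103.5017]
2-norm of b is 3.1623; of x, 106.1161
re-solving with b+δb shifts x by Δx of norm 0.2355
dividing the unrounded norms, ‖Δx‖/‖x‖ = 0.0022
tightness: 0.0022 against a bound of 0.6255 (unrounded ratio ≈ 0.0035)

0.0022
0.6255


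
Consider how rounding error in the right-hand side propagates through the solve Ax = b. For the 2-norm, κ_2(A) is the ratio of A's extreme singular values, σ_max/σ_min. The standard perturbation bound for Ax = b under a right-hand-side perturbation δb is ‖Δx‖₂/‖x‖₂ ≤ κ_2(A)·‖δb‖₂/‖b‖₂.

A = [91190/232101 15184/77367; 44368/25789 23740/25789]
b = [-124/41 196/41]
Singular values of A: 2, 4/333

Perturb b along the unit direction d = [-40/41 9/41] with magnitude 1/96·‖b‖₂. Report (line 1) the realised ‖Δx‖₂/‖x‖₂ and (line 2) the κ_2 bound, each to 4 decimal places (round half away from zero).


0.0147
1.7344

largest singular value 2, smallest 4/333
κ_2(A) = 2 / (4/333) = 166.5000
perturbation bound = 166.5000·1/96 = 1.7344
solve Ax = b  →  x = [-154.9412 294.7647]
‖b‖₂ = 5.6569 and ‖x‖₂ = 333.0060
Δx = A⁻¹·δb where δb = 1/96·5.6569·d; ‖Δx‖ = 4.9056
relative error = 0.0147
realised/bound (from unrounded values) ≈ 0.0085


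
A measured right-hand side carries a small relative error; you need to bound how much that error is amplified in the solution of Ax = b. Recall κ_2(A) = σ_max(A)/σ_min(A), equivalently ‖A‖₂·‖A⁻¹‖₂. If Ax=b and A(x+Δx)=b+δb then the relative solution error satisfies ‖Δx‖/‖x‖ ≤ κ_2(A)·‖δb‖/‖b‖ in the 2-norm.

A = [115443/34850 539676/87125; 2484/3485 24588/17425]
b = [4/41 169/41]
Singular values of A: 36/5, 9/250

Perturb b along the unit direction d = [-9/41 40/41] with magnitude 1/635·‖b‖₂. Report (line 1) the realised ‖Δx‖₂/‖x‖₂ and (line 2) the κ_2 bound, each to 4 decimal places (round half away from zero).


from the listed singular values, σ₁ = 36/5, σ_n = 9/250
condition number: (36/5) ÷ (9/250) = 200.0000
κ_2(A)·‖δb‖/‖b‖ = 0.3150
solve Ax = b  →  x = [-97.9739 52.4101]
2-norm of b is 4.1231; of x, 111.1112
Δx = A⁻¹·δb where δb = 1/635·4.1231·d; ‖Δx‖ = 0.1804
realised ‖Δx‖/‖x‖ = 0.0016
so the bound overstates the realised error by a factor of ≈ 194.0287 (computed from the unrounded values)

0.0016
0.3150


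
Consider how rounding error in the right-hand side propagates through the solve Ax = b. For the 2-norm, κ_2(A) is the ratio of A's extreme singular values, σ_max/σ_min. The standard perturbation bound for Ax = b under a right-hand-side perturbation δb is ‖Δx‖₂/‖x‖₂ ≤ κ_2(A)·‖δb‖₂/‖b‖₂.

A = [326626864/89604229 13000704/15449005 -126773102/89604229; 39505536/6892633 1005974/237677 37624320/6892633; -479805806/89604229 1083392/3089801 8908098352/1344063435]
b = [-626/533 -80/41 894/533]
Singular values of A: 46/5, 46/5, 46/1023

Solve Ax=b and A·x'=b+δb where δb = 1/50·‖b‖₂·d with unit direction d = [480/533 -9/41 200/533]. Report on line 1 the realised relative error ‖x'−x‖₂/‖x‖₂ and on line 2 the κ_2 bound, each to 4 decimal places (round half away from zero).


from the listed singular values, σ₁ = 46/5, σ_n = 46/1023
κ_2(A) = (46/5) / (46/1023) = 204.6000
worst-case relative error ≤ 204.6000 × 1/50 = 4.0920
solve Ax = b  →  x = [-0.2888 -0.1023 0.0251]
‖b‖ = 2.8284, ‖x‖ = 0.3074
re-solving with b+δb shifts x by Δx of norm 1.2580
dividing the unrounded norms, ‖Δx‖/‖x‖ = 4.0920
tightness: 4.0920 against a bound of 4.0920; the bound is attained (ratio 1)

4.0920
4.0920


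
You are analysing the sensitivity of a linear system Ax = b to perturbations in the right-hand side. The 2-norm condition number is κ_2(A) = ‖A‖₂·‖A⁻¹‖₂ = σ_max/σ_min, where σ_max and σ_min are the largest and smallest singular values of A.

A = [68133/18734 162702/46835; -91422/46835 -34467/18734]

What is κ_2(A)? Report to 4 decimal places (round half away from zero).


form AᵀA = [517247649/30360100 4926096/303601; 4926096/303601 469159569/30360100] with trace 586449/18050 and determinant 81/10000
eigenvalues of AᵀA: λ = (tr ± √(tr²−4·det))/2 = 3249/100, 9/36100
κ = σ_max/σ_min = (57/10)/(3/190) = 361.0000

361.0000


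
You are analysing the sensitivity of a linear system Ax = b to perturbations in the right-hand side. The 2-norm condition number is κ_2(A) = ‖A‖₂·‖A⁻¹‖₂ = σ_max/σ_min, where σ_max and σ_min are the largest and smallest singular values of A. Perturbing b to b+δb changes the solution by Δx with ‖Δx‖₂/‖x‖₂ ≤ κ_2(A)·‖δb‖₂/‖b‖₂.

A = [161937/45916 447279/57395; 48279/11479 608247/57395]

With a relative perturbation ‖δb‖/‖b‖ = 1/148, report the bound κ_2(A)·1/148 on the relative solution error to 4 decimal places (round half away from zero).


0.2983

form AᵀA = [63517381425/2108279056 37978649415/527069764; 37978649415/527069764 22800916674/131767441] with trace 2534509161/12475024 and determinant 263900025/12475024
eigenvalues of AᵀA: λ = (tr ± √(tr²−4·det))/2 = 3249/16, 81225/779689
σ_max=√(3249/16)=(57/4), σ_min=√(81225/779689)=(285/883) → κ = 44.1500
worst-case relative error ≤ 44.1500 × 1/148 = 0.2983


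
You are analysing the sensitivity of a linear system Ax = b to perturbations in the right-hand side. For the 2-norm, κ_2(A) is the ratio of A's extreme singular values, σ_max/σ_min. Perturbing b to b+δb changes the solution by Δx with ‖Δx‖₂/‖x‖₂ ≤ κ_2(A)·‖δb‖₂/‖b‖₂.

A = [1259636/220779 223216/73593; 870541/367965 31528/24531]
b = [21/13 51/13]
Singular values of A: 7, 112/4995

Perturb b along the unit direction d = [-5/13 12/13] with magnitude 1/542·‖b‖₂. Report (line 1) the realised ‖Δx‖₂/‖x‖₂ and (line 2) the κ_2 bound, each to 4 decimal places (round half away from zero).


0.0026
0.5760

largest singular value 7, smallest 112/4995
κ = σ_max/σ_min = 7/(112/4995) = 312.1875
worst-case relative error ≤ 312.1875 × 1/542 = 0.5760
solve Ax = b  →  x = [-62.5840 118.2558]
2-norm of b is 4.2426; of x, 133.7953
re-solving with b+δb shifts x by Δx of norm 0.3491
dividing the unrounded norms, ‖Δx‖/‖x‖ = 0.0026
realised/bound (from unrounded values) ≈ 0.0045


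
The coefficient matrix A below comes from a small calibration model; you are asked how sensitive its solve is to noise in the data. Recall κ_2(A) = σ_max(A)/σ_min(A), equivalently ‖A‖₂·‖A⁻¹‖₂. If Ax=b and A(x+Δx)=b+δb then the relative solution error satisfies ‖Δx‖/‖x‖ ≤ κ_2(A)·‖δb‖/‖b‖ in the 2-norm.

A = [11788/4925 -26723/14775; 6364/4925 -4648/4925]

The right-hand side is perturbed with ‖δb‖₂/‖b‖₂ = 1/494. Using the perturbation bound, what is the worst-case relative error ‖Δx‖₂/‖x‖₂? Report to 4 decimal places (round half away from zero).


0.2991

M = AᵀA = [35891488/4851125 -80750068/14553375; -80750068/14553375 181710773/43660125]. tr(M)=100946833/8732025, det(M)=1336336/218300625
solving λ² − 100946833/8732025·λ + 1336336/218300625 = 0 gives λ = 289/25, 4624/8732025
κ = σ_max/σ_min = (17/5)/(68/2955) = 147.7500
κ_2(A)·‖δb‖/‖b‖ = 0.2991


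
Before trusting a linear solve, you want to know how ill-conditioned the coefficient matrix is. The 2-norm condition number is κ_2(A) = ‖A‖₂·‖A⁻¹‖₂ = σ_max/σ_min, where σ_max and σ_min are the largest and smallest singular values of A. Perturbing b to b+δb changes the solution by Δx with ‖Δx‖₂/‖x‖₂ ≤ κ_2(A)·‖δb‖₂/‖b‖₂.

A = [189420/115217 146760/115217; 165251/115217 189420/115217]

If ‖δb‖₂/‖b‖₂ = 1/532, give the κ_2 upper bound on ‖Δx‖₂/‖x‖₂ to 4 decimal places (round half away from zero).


form AᵀA = [75134161/15784729 70274820/15784729; 70274820/15784729 68274000/15784729] with trace 170521/18769 and determinant 14400/18769
λ_max, λ_min = (170521/18769 ± √27996317041/352275361)/2 = 9, 1600/18769
so κ_2 = √(9 / (1600/18769)) = 10.2750
perturbation bound = 10.2750·1/532 = 0.0193

0.0193


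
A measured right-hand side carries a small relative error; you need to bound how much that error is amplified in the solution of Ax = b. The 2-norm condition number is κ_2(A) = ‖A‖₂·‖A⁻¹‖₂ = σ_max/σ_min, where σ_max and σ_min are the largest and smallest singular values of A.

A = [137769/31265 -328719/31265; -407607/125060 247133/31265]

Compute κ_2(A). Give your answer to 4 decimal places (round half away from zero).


360.7500

AᵀA = [18793128969/625600144 -11275291695/156400036; -11275291695/156400036 6765236026/39100009]; tr = 751697665/3701776, det = 1172889/3701776
λ_max, λ_min = (751697665/3701776 ± √565032012477048769/13703145554176)/2 = 3249/16, 361/231361
κ_2(A) = √(λ_max/λ_min) = √((3249/16) / (361/231361)) = 360.7500


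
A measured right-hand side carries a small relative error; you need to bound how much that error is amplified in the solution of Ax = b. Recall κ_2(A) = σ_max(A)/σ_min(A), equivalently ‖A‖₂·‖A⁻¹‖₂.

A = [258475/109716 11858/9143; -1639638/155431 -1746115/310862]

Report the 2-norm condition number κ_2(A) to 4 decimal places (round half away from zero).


M = AᵀA = [241784255881/2069522064 5372921785/86230086; 5372921785/86230086 1910449289/57486724]. tr(M)=1074603565/7160976, det(M)=5764801/28643904
λ_max, λ_min = (1074603565/7160976 ± √1154731540309103449/51279577272576)/2 = 2401/16, 2401/1790244
κ_2(A) = √(λ_max/λ_min) = √((2401/16) / (2401/1790244)) = 334.5000

334.5000
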